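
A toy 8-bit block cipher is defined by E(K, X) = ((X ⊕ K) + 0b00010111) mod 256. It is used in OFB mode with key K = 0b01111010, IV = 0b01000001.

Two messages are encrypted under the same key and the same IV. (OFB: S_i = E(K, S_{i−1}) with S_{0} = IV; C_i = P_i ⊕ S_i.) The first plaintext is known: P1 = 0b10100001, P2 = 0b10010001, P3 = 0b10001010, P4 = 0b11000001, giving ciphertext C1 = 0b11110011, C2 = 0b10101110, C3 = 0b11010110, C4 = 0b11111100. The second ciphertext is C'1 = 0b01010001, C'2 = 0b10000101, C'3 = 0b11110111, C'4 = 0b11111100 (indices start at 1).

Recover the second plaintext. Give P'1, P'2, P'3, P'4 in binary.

In OFB with a reused IV, both messages share the same keystream S_i, so C_i ⊕ C'_i = P_i ⊕ P'_i and thus P'_i = P_i ⊕ C_i ⊕ C'_i.
P'1: 0b10100001 ⊕ 0b11110011 ⊕ 0b01010001 = 0b00000011.
P'2: 0b10010001 ⊕ 0b10101110 ⊕ 0b10000101 = 0b10111010.
P'3: 0b10001010 ⊕ 0b11010110 ⊕ 0b11110111 = 0b10101011.
P'4: 0b11000001 ⊕ 0b11111100 ⊕ 0b11111100 = 0b11000001.

P'1 = 0b00000011, P'2 = 0b10111010, P'3 = 0b10101011, P'4 = 0b11000001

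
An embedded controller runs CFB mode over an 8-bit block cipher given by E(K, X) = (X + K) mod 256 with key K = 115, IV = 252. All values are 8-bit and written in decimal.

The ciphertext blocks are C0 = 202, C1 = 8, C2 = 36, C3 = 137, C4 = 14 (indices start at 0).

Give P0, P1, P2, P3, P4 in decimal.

P0 = 165, P1 = 53, P2 = 95, P3 = 30, P4 = 242

CFB decryption: P_i = C_i ⊕ E(K, C_{i−1}), with C_{−1} = IV.
P0: E(K, 252) = 111; 202 ⊕ 111 = 165.
P1: E(K, 202) = 61; 8 ⊕ 61 = 53.
P2: E(K, 8) = 123; 36 ⊕ 123 = 95.
P3: E(K, 36) = 151; 137 ⊕ 151 = 30.
P4: E(K, 137) = 252; 14 ⊕ 252 = 242.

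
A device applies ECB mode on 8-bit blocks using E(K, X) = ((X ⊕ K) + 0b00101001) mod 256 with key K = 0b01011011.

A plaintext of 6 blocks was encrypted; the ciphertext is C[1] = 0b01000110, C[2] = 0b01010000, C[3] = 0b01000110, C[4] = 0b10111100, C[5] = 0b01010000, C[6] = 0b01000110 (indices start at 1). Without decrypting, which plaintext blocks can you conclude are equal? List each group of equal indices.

P[1] = P[3] = P[6]; P[2] = P[5]

ECB encrypts each block independently with the same key, so equal ciphertext blocks imply equal plaintext blocks.
C[1] = C[3] = C[6] = 0b01000110, so P[1] = P[3] = P[6].
C[2] = C[5] = 0b01010000, so P[2] = P[5].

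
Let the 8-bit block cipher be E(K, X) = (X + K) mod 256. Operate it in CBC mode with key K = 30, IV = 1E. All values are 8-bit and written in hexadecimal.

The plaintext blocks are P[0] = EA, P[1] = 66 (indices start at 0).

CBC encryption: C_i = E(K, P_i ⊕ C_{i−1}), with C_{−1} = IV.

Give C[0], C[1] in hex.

C[0] = 24, C[1] = 72

C[0]: P[0] ⊕ 1E = F4; E(K, F4) = 24.
C[1]: P[1] ⊕ 24 = 42; E(K, 42) = 72.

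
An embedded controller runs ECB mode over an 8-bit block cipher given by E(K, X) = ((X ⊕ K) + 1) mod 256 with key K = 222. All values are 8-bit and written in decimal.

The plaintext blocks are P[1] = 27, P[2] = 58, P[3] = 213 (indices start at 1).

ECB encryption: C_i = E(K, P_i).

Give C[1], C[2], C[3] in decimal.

C[1] = 198, C[2] = 229, C[3] = 12

C[1]: E(K, 27) = 198.
C[2]: E(K, 58) = 229.
C[3]: E(K, 213) = 12.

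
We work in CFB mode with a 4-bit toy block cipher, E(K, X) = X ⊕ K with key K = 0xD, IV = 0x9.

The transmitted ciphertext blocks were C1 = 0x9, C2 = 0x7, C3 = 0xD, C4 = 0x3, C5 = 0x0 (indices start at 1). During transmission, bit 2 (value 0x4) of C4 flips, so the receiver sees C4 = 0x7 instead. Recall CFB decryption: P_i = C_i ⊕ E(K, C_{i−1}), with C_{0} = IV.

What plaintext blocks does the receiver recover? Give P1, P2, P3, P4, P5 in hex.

P1 = 0xD, P2 = 0x3, P3 = 0x7, P4 = 0x7, P5 = 0xA

Only C4 changed, to 0x7. In CFB, a change in C_i flips the same bit in P_i and garbles P_{i+1}. Decrypting the received ciphertext:
P1: E(K, 0x9) = 0x4; 0x9 ⊕ 0x4 = 0xD.
P2: E(K, 0x9) = 0x4; 0x7 ⊕ 0x4 = 0x3.
P3: E(K, 0x7) = 0xA; 0xD ⊕ 0xA = 0x7.
P4: E(K, 0xD) = 0x0; 0x7 ⊕ 0x0 = 0x7.
P5: E(K, 0x7) = 0xA; 0x0 ⊕ 0xA = 0xA.
Blocks that differ from the original plaintext: P4, P5.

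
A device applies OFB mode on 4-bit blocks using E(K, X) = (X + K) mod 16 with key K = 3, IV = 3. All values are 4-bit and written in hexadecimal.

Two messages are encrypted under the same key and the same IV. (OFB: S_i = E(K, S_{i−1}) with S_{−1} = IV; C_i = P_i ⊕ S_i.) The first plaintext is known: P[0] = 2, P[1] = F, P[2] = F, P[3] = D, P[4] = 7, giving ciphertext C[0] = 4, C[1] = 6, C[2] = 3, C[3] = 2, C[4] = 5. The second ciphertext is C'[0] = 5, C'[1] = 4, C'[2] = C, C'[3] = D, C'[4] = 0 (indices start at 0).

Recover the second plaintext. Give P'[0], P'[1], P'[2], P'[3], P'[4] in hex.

P'[0] = 3, P'[1] = D, P'[2] = 0, P'[3] = 2, P'[4] = 2

In OFB with a reused IV, both messages share the same keystream S_i, so C_i ⊕ C'_i = P_i ⊕ P'_i and thus P'_i = P_i ⊕ C_i ⊕ C'_i.
P'[0]: 2 ⊕ 4 ⊕ 5 = 3.
P'[1]: F ⊕ 6 ⊕ 4 = D.
P'[2]: F ⊕ 3 ⊕ C = 0.
P'[3]: D ⊕ 2 ⊕ D = 2.
P'[4]: 7 ⊕ 5 ⊕ 0 = 2.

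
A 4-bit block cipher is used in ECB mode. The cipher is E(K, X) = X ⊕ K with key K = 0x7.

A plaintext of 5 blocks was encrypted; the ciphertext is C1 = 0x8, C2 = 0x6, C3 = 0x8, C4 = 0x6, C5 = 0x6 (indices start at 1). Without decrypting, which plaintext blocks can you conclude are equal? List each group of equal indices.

ECB encrypts each block independently with the same key, so equal ciphertext blocks imply equal plaintext blocks.
C1 = C3 = 0x8, so P1 = P3.
C2 = C4 = C5 = 0x6, so P2 = P4 = P5.

P1 = P3; P2 = P4 = P5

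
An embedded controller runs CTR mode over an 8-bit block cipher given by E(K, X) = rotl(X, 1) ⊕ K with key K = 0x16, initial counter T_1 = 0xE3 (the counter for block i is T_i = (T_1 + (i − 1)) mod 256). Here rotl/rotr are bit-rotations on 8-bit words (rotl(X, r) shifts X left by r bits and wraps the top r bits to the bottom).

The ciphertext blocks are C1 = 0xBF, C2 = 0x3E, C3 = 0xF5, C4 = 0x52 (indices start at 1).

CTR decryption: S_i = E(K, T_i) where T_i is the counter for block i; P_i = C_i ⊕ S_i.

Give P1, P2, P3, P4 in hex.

P1: T = 0xE3, S = E(K, T) = 0xD1; 0xBF ⊕ 0xD1 = 0x6E.
P2: T = 0xE4, S = E(K, T) = 0xDF; 0x3E ⊕ 0xDF = 0xE1.
P3: T = 0xE5, S = E(K, T) = 0xDD; 0xF5 ⊕ 0xDD = 0x28.
P4: T = 0xE6, S = E(K, T) = 0xDB; 0x52 ⊕ 0xDB = 0x89.

P1 = 0x6E, P2 = 0xE1, P3 = 0x28, P4 = 0x89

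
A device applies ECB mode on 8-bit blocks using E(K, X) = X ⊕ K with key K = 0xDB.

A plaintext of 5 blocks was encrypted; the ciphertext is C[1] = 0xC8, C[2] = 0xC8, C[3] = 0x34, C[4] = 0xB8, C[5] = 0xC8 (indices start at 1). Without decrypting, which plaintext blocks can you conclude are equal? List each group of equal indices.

P[1] = P[2] = P[5]

ECB encrypts each block independently with the same key, so equal ciphertext blocks imply equal plaintext blocks.
C[1] = C[2] = C[5] = 0xC8, so P[1] = P[2] = P[5].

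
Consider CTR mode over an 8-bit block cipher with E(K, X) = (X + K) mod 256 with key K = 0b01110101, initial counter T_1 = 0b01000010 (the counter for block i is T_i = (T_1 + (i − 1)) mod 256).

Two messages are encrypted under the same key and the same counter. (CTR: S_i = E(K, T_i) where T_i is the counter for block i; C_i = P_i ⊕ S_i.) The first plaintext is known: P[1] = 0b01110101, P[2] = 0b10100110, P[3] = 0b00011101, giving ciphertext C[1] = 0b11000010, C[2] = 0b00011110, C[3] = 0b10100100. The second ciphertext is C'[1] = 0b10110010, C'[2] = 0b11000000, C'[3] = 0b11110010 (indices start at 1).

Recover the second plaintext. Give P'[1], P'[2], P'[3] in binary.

P'[1] = 0b00000101, P'[2] = 0b01111000, P'[3] = 0b01001011

In CTR with a reused counter, both messages share the same keystream S_i, so C_i ⊕ C'_i = P_i ⊕ P'_i and thus P'_i = P_i ⊕ C_i ⊕ C'_i.
P'[1]: 0b01110101 ⊕ 0b11000010 ⊕ 0b10110010 = 0b00000101.
P'[2]: 0b10100110 ⊕ 0b00011110 ⊕ 0b11000000 = 0b01111000.
P'[3]: 0b00011101 ⊕ 0b10100100 ⊕ 0b11110010 = 0b01001011.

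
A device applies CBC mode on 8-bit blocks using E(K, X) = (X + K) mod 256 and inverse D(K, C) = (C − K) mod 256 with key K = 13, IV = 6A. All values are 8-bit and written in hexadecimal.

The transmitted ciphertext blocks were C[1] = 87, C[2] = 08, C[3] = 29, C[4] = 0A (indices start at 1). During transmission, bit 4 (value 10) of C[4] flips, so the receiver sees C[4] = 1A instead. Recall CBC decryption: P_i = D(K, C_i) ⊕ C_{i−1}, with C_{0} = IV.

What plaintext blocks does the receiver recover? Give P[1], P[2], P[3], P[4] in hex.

P[1] = 1E, P[2] = 72, P[3] = 1E, P[4] = 2E

Only C[4] changed, to 1A. In CBC, a change in C_i garbles P_i and flips the same bit in P_{i+1}. Decrypting the received ciphertext:
P[1]: D(K, 87) = 74; 74 ⊕ 6A = 1E.
P[2]: D(K, 08) = F5; F5 ⊕ 87 = 72.
P[3]: D(K, 29) = 16; 16 ⊕ 08 = 1E.
P[4]: D(K, 1A) = 07; 07 ⊕ 29 = 2E.
Blocks that differ from the original plaintext: P[4].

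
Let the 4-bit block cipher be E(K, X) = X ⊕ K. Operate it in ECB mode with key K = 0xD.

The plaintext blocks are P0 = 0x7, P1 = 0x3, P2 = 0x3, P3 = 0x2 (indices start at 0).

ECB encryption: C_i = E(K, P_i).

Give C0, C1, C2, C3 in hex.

C0 = 0xA, C1 = 0xE, C2 = 0xE, C3 = 0xF

C0: E(K, 0x7) = 0xA.
C1: E(K, 0x3) = 0xE.
C2: E(K, 0x3) = 0xE.
C3: E(K, 0x2) = 0xF.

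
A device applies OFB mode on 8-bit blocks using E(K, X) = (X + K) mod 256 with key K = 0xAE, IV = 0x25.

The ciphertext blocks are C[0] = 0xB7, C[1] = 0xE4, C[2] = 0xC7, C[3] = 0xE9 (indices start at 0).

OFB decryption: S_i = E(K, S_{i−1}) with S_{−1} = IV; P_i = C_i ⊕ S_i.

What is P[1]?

P[0]: S = E(K, 0x25) = 0xD3; 0xB7 ⊕ 0xD3 = 0x64.
P[1]: S = E(K, 0xD3) = 0x81; 0xE4 ⊕ 0x81 = 0x65.

P[1] = 0x65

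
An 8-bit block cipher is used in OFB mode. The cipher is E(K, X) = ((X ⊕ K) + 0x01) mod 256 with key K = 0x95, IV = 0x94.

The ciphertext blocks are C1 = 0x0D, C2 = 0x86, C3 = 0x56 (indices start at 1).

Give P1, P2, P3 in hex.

P1 = 0x0F, P2 = 0x1E, P3 = 0x58

OFB decryption: S_i = E(K, S_{i−1}) with S_{0} = IV; P_i = C_i ⊕ S_i.
P1: S = E(K, 0x94) = 0x02; 0x0D ⊕ 0x02 = 0x0F.
P2: S = E(K, 0x02) = 0x98; 0x86 ⊕ 0x98 = 0x1E.
P3: S = E(K, 0x98) = 0x0E; 0x56 ⊕ 0x0E = 0x58.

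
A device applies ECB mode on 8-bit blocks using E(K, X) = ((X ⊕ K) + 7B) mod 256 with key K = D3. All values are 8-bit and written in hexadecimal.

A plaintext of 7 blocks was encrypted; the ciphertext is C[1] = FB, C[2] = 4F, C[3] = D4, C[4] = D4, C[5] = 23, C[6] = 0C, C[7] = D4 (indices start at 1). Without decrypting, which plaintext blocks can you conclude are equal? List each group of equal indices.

ECB encrypts each block independently with the same key, so equal ciphertext blocks imply equal plaintext blocks.
C[3] = C[4] = C[7] = D4, so P[3] = P[4] = P[7].

P[3] = P[4] = P[7]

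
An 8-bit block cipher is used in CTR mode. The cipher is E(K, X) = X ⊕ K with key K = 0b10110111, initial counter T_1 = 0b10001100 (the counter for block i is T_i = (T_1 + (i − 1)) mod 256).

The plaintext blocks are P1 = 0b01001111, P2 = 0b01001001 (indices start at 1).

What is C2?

C2 = 0b01110011

CTR encryption: S_i = E(K, T_i) where T_i is the counter for block i; C_i = P_i ⊕ S_i.
C1: T = 0b10001100, S = E(K, T) = 0b00111011; 0b01001111 ⊕ 0b00111011 = 0b01110100.
C2: T = 0b10001101, S = E(K, T) = 0b00111010; 0b01001001 ⊕ 0b00111010 = 0b01110011.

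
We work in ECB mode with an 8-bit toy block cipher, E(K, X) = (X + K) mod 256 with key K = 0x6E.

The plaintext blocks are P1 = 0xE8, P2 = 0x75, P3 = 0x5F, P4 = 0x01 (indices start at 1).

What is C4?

C4 = 0x6F

ECB encryption: C_i = E(K, P_i).
C4: E(K, 0x01) = 0x6F.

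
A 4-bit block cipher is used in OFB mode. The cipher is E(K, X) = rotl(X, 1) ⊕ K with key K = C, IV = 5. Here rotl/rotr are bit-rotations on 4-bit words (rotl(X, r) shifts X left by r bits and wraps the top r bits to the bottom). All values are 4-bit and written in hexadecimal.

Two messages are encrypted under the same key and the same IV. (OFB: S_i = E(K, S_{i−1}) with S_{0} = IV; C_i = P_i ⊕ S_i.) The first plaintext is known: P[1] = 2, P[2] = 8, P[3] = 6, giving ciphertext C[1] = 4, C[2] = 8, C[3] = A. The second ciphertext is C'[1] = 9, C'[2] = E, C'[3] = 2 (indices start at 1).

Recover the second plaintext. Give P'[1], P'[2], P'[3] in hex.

P'[1] = F, P'[2] = E, P'[3] = E

In OFB with a reused IV, both messages share the same keystream S_i, so C_i ⊕ C'_i = P_i ⊕ P'_i and thus P'_i = P_i ⊕ C_i ⊕ C'_i.
P'[1]: 2 ⊕ 4 ⊕ 9 = F.
P'[2]: 8 ⊕ 8 ⊕ E = E.
P'[3]: 6 ⊕ A ⊕ 2 = E.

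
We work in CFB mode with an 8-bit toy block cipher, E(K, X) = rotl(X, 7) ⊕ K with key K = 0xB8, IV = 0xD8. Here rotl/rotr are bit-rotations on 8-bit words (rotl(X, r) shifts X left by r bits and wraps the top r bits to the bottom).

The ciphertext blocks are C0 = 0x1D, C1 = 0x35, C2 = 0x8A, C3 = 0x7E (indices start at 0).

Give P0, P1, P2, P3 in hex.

CFB decryption: P_i = C_i ⊕ E(K, C_{i−1}), with C_{−1} = IV.
P0: E(K, 0xD8) = 0xD4; 0x1D ⊕ 0xD4 = 0xC9.
P1: E(K, 0x1D) = 0x36; 0x35 ⊕ 0x36 = 0x03.
P2: E(K, 0x35) = 0x22; 0x8A ⊕ 0x22 = 0xA8.
P3: E(K, 0x8A) = 0xFD; 0x7E ⊕ 0xFD = 0x83.

P0 = 0xC9, P1 = 0x03, P2 = 0xA8, P3 = 0x83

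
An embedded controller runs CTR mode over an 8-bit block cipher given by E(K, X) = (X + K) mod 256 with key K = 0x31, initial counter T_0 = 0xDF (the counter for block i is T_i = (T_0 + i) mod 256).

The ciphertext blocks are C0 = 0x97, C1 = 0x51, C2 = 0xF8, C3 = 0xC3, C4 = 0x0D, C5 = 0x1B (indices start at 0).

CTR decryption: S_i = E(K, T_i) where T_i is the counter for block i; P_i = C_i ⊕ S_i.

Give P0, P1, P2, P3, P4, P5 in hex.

P0: T = 0xDF, S = E(K, T) = 0x10; 0x97 ⊕ 0x10 = 0x87.
P1: T = 0xE0, S = E(K, T) = 0x11; 0x51 ⊕ 0x11 = 0x40.
P2: T = 0xE1, S = E(K, T) = 0x12; 0xF8 ⊕ 0x12 = 0xEA.
P3: T = 0xE2, S = E(K, T) = 0x13; 0xC3 ⊕ 0x13 = 0xD0.
P4: T = 0xE3, S = E(K, T) = 0x14; 0x0D ⊕ 0x14 = 0x19.
P5: T = 0xE4, S = E(K, T) = 0x15; 0x1B ⊕ 0x15 = 0x0E.

P0 = 0x87, P1 = 0x40, P2 = 0xEA, P3 = 0xD0, P4 = 0x19, P5 = 0x0E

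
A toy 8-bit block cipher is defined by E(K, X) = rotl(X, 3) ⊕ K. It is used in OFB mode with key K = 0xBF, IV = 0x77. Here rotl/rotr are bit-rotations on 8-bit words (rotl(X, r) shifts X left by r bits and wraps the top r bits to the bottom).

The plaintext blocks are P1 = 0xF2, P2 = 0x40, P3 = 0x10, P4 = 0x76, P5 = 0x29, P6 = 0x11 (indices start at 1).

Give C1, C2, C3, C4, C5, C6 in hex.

C1 = 0xF6, C2 = 0xDF, C3 = 0x53, C4 = 0xD3, C5 = 0xBB, C6 = 0x3A

OFB encryption: S_i = E(K, S_{i−1}) with S_{0} = IV; C_i = P_i ⊕ S_i.
C1: S = E(K, 0x77) = 0x04; 0xF2 ⊕ 0x04 = 0xF6.
C2: S = E(K, 0x04) = 0x9F; 0x40 ⊕ 0x9F = 0xDF.
C3: S = E(K, 0x9F) = 0x43; 0x10 ⊕ 0x43 = 0x53.
C4: S = E(K, 0x43) = 0xA5; 0x76 ⊕ 0xA5 = 0xD3.
C5: S = E(K, 0xA5) = 0x92; 0x29 ⊕ 0x92 = 0xBB.
C6: S = E(K, 0x92) = 0x2B; 0x11 ⊕ 0x2B = 0x3A.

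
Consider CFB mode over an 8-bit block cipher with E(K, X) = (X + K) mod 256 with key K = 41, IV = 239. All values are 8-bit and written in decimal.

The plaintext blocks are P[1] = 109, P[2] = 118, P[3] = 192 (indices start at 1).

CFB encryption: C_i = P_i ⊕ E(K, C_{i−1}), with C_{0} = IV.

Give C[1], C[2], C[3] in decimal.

C[1] = 117, C[2] = 232, C[3] = 209

C[1]: E(K, 239) = 24; 109 ⊕ 24 = 117.
C[2]: E(K, 117) = 158; 118 ⊕ 158 = 232.
C[3]: E(K, 232) = 17; 192 ⊕ 17 = 209.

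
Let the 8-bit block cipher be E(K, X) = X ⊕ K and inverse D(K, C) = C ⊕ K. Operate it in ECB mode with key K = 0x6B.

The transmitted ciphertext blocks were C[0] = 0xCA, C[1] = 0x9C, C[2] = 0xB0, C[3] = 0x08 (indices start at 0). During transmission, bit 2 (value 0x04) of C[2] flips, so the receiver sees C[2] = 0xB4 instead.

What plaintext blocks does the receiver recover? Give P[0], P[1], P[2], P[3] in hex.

ECB decryption: P_i = D(K, C_i).
Only C[2] changed, to 0xB4. In ECB, a change in C_i affects only P_i. Decrypting the received ciphertext:
P[0]: D(K, 0xCA) = 0xA1.
P[1]: D(K, 0x9C) = 0xF7.
P[2]: D(K, 0xB4) = 0xDF.
P[3]: D(K, 0x08) = 0x63.
Blocks that differ from the original plaintext: P[2].

P[0] = 0xA1, P[1] = 0xF7, P[2] = 0xDF, P[3] = 0x63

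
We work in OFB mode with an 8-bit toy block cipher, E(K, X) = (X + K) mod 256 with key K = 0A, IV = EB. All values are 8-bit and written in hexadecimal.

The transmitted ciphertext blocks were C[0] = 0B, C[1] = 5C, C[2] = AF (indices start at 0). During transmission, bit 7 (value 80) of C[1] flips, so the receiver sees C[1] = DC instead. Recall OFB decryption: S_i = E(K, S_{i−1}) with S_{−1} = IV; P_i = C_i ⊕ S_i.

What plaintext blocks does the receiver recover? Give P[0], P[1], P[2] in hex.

P[0] = FE, P[1] = 23, P[2] = A6

Only C[1] changed, to DC. In OFB, a change in C_i flips the same bit in P_i only; the keystream is unaffected. Decrypting the received ciphertext:
P[0]: S = E(K, EB) = F5; 0B ⊕ F5 = FE.
P[1]: S = E(K, F5) = FF; DC ⊕ FF = 23.
P[2]: S = E(K, FF) = 09; AF ⊕ 09 = A6.
Blocks that differ from the original plaintext: P[1].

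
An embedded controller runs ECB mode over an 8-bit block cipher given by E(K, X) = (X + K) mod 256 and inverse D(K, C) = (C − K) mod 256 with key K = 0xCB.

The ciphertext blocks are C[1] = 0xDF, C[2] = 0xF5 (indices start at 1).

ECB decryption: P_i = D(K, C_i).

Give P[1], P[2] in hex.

P[1] = 0x14, P[2] = 0x2A

P[1]: D(K, 0xDF) = 0x14.
P[2]: D(K, 0xF5) = 0x2A.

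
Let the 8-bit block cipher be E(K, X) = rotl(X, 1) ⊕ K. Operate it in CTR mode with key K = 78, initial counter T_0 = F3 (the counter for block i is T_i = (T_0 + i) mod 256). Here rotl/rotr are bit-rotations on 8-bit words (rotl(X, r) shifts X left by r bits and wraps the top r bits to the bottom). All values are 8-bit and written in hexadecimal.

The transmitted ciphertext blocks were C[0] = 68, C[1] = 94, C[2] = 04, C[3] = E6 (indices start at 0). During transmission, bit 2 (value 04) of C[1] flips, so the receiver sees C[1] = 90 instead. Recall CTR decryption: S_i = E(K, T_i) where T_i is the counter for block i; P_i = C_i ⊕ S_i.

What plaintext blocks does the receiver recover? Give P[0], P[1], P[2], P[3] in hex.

Only C[1] changed, to 90. In CTR, a change in C_i flips the same bit in P_i only; the keystream is unaffected. Decrypting the received ciphertext:
P[0]: T = F3, S = E(K, T) = 9F; 68 ⊕ 9F = F7.
P[1]: T = F4, S = E(K, T) = 91; 90 ⊕ 91 = 01.
P[2]: T = F5, S = E(K, T) = 93; 04 ⊕ 93 = 97.
P[3]: T = F6, S = E(K, T) = 95; E6 ⊕ 95 = 73.
Blocks that differ from the original plaintext: P[1].

P[0] = F7, P[1] = 01, P[2] = 97, P[3] = 73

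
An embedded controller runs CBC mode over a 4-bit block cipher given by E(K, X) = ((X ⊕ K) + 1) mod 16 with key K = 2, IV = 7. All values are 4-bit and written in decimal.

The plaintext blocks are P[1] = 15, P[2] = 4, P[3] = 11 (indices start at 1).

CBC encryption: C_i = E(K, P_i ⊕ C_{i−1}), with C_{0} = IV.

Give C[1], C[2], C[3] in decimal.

C[1] = 11, C[2] = 14, C[3] = 8

C[1]: P[1] ⊕ 7 = 8; E(K, 8) = 11.
C[2]: P[2] ⊕ 11 = 15; E(K, 15) = 14.
C[3]: P[3] ⊕ 14 = 5; E(K, 5) = 8.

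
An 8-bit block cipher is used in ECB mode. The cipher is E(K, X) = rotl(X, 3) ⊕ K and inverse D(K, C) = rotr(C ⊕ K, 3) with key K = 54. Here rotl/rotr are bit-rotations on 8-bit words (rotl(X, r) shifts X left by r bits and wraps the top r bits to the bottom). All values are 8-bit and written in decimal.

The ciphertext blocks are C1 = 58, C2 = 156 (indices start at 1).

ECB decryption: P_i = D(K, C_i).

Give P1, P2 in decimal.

P1 = 129, P2 = 85

P1: D(K, 58) = 129.
P2: D(K, 156) = 85.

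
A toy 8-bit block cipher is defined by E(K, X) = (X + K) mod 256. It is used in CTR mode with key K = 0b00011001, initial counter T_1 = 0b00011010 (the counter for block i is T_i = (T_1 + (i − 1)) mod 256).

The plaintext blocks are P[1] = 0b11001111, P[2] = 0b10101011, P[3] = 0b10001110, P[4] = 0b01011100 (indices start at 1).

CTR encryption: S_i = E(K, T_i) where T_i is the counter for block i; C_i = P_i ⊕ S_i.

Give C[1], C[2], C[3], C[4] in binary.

C[1] = 0b11111100, C[2] = 0b10011111, C[3] = 0b10111011, C[4] = 0b01101010

C[1]: T = 0b00011010, S = E(K, T) = 0b00110011; 0b11001111 ⊕ 0b00110011 = 0b11111100.
C[2]: T = 0b00011011, S = E(K, T) = 0b00110100; 0b10101011 ⊕ 0b00110100 = 0b10011111.
C[3]: T = 0b00011100, S = E(K, T) = 0b00110101; 0b10001110 ⊕ 0b00110101 = 0b10111011.
C[4]: T = 0b00011101, S = E(K, T) = 0b00110110; 0b01011100 ⊕ 0b00110110 = 0b01101010.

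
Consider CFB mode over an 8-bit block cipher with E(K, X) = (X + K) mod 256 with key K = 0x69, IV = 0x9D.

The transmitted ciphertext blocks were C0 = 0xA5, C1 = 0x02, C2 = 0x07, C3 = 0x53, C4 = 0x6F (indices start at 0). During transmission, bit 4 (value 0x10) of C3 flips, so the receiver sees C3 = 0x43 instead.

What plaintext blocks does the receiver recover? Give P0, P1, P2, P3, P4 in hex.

P0 = 0xA3, P1 = 0x0C, P2 = 0x6C, P3 = 0x33, P4 = 0xC3

CFB decryption: P_i = C_i ⊕ E(K, C_{i−1}), with C_{−1} = IV.
Only C3 changed, to 0x43. In CFB, a change in C_i flips the same bit in P_i and garbles P_{i+1}. Decrypting the received ciphertext:
P0: E(K, 0x9D) = 0x06; 0xA5 ⊕ 0x06 = 0xA3.
P1: E(K, 0xA5) = 0x0E; 0x02 ⊕ 0x0E = 0x0C.
P2: E(K, 0x02) = 0x6B; 0x07 ⊕ 0x6B = 0x6C.
P3: E(K, 0x07) = 0x70; 0x43 ⊕ 0x70 = 0x33.
P4: E(K, 0x43) = 0xAC; 0x6F ⊕ 0xAC = 0xC3.
Blocks that differ from the original plaintext: P3, P4.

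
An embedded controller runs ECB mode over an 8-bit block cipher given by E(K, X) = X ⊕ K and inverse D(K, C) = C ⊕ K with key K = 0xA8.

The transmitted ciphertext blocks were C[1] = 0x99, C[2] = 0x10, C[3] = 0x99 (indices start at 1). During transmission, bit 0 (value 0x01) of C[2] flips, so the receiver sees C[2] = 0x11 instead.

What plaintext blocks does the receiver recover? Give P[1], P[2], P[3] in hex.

P[1] = 0x31, P[2] = 0xB9, P[3] = 0x31

ECB decryption: P_i = D(K, C_i).
Only C[2] changed, to 0x11. In ECB, a change in C_i affects only P_i. Decrypting the received ciphertext:
P[1]: D(K, 0x99) = 0x31.
P[2]: D(K, 0x11) = 0xB9.
P[3]: D(K, 0x99) = 0x31.
Blocks that differ from the original plaintext: P[2].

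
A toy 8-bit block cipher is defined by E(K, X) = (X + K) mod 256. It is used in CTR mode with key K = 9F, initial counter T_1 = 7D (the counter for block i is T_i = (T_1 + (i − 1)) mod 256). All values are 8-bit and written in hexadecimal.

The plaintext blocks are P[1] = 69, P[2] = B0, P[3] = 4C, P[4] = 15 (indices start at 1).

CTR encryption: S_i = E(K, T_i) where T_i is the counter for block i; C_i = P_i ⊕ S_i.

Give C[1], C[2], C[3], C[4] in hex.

C[1]: T = 7D, S = E(K, T) = 1C; 69 ⊕ 1C = 75.
C[2]: T = 7E, S = E(K, T) = 1D; B0 ⊕ 1D = AD.
C[3]: T = 7F, S = E(K, T) = 1E; 4C ⊕ 1E = 52.
C[4]: T = 80, S = E(K, T) = 1F; 15 ⊕ 1F = 0A.

C[1] = 75, C[2] = AD, C[3] = 52, C[4] = 0A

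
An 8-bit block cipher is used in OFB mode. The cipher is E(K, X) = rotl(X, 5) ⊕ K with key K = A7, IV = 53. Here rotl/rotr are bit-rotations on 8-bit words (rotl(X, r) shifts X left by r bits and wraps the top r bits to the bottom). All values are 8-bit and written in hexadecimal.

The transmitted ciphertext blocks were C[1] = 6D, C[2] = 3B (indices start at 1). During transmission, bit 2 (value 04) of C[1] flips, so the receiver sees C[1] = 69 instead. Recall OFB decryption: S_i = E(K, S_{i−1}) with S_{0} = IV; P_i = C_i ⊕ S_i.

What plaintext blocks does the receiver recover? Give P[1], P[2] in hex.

P[1] = A4, P[2] = 25

Only C[1] changed, to 69. In OFB, a change in C_i flips the same bit in P_i only; the keystream is unaffected. Decrypting the received ciphertext:
P[1]: S = E(K, 53) = CD; 69 ⊕ CD = A4.
P[2]: S = E(K, CD) = 1E; 3B ⊕ 1E = 25.
Blocks that differ from the original plaintext: P[1].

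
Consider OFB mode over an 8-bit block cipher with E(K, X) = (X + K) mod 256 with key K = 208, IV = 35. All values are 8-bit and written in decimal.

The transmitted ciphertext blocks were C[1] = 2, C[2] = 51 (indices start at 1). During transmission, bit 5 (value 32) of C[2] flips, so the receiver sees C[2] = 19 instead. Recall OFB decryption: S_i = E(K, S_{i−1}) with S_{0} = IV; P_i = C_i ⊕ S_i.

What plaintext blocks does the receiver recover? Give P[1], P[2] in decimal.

Only C[2] changed, to 19. In OFB, a change in C_i flips the same bit in P_i only; the keystream is unaffected. Decrypting the received ciphertext:
P[1]: S = E(K, 35) = 243; 2 ⊕ 243 = 241.
P[2]: S = E(K, 243) = 195; 19 ⊕ 195 = 208.
Blocks that differ from the original plaintext: P[2].

P[1] = 241, P[2] = 208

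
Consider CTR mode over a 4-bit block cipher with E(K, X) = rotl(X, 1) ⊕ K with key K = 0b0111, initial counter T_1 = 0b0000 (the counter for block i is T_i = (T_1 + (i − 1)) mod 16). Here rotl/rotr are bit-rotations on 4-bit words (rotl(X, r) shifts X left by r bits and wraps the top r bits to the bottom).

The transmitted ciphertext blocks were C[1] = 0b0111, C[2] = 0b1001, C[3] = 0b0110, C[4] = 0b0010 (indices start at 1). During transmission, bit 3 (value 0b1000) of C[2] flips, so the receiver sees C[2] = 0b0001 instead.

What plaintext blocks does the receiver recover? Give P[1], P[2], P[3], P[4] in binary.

CTR decryption: S_i = E(K, T_i) where T_i is the counter for block i; P_i = C_i ⊕ S_i.
Only C[2] changed, to 0b0001. In CTR, a change in C_i flips the same bit in P_i only; the keystream is unaffected. Decrypting the received ciphertext:
P[1]: T = 0b0000, S = E(K, T) = 0b0111; 0b0111 ⊕ 0b0111 = 0b0000.
P[2]: T = 0b0001, S = E(K, T) = 0b0101; 0b0001 ⊕ 0b0101 = 0b0100.
P[3]: T = 0b0010, S = E(K, T) = 0b0011; 0b0110 ⊕ 0b0011 = 0b0101.
P[4]: T = 0b0011, S = E(K, T) = 0b0001; 0b0010 ⊕ 0b0001 = 0b0011.
Blocks that differ from the original plaintext: P[2].

P[1] = 0b0000, P[2] = 0b0100, P[3] = 0b0101, P[4] = 0b0011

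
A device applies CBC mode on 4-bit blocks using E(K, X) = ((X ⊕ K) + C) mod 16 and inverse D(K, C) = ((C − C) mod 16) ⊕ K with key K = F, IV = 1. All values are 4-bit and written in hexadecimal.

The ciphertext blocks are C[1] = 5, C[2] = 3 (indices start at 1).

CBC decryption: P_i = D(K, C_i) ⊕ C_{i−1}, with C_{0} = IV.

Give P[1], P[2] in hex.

P[1] = 7, P[2] = D

P[1]: D(K, 5) = 6; 6 ⊕ 1 = 7.
P[2]: D(K, 3) = 8; 8 ⊕ 5 = D.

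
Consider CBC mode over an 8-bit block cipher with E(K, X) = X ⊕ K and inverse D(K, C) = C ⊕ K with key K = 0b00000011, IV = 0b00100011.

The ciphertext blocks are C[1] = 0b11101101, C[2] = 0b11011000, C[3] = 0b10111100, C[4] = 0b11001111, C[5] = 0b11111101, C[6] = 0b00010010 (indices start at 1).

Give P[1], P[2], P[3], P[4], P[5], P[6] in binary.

CBC decryption: P_i = D(K, C_i) ⊕ C_{i−1}, with C_{0} = IV.
P[1]: D(K, 0b11101101) = 0b11101110; 0b11101110 ⊕ 0b00100011 = 0b11001101.
P[2]: D(K, 0b11011000) = 0b11011011; 0b11011011 ⊕ 0b11101101 = 0b00110110.
P[3]: D(K, 0b10111100) = 0b10111111; 0b10111111 ⊕ 0b11011000 = 0b01100111.
P[4]: D(K, 0b11001111) = 0b11001100; 0b11001100 ⊕ 0b10111100 = 0b01110000.
P[5]: D(K, 0b11111101) = 0b11111110; 0b11111110 ⊕ 0b11001111 = 0b00110001.
P[6]: D(K, 0b00010010) = 0b00010001; 0b00010001 ⊕ 0b11111101 = 0b11101100.

P[1] = 0b11001101, P[2] = 0b00110110, P[3] = 0b01100111, P[4] = 0b01110000, P[5] = 0b00110001, P[6] = 0b11101100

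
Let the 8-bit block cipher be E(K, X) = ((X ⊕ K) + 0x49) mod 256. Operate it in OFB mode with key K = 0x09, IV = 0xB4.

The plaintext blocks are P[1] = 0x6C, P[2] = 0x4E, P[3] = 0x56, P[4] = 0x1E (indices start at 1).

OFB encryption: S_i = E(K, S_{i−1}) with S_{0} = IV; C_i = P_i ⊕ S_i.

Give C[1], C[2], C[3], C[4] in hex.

C[1]: S = E(K, 0xB4) = 0x06; 0x6C ⊕ 0x06 = 0x6A.
C[2]: S = E(K, 0x06) = 0x58; 0x4E ⊕ 0x58 = 0x16.
C[3]: S = E(K, 0x58) = 0x9A; 0x56 ⊕ 0x9A = 0xCC.
C[4]: S = E(K, 0x9A) = 0xDC; 0x1E ⊕ 0xDC = 0xC2.

C[1] = 0x6A, C[2] = 0x16, C[3] = 0xCC, C[4] = 0xC2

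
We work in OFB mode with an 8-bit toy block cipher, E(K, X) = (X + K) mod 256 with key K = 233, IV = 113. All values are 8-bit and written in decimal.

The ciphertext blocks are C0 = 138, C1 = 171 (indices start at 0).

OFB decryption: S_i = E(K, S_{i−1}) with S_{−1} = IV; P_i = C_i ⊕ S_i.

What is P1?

P1 = 232

P0: S = E(K, 113) = 90; 138 ⊕ 90 = 208.
P1: S = E(K, 90) = 67; 171 ⊕ 67 = 232.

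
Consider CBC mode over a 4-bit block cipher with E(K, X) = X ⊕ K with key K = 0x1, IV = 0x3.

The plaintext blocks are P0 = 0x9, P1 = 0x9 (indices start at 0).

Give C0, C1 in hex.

CBC encryption: C_i = E(K, P_i ⊕ C_{i−1}), with C_{−1} = IV.
C0: P0 ⊕ 0x3 = 0xA; E(K, 0xA) = 0xB.
C1: P1 ⊕ 0xB = 0x2; E(K, 0x2) = 0x3.

C0 = 0xB, C1 = 0x3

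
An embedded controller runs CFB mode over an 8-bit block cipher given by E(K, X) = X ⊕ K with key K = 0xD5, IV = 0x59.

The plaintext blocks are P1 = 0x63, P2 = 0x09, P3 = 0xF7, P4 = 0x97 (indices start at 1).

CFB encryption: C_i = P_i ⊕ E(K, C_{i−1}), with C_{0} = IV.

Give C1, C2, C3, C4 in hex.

C1: E(K, 0x59) = 0x8C; 0x63 ⊕ 0x8C = 0xEF.
C2: E(K, 0xEF) = 0x3A; 0x09 ⊕ 0x3A = 0x33.
C3: E(K, 0x33) = 0xE6; 0xF7 ⊕ 0xE6 = 0x11.
C4: E(K, 0x11) = 0xC4; 0x97 ⊕ 0xC4 = 0x53.

C1 = 0xEF, C2 = 0x33, C3 = 0x11, C4 = 0x53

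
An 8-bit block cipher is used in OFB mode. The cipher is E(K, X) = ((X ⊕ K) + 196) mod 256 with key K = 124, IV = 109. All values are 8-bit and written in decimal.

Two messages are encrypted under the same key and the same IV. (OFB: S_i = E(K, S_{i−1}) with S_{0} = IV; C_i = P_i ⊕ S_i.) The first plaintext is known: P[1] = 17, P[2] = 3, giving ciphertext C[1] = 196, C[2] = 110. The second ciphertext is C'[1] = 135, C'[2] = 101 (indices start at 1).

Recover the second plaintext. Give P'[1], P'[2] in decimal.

P'[1] = 82, P'[2] = 8

In OFB with a reused IV, both messages share the same keystream S_i, so C_i ⊕ C'_i = P_i ⊕ P'_i and thus P'_i = P_i ⊕ C_i ⊕ C'_i.
P'[1]: 17 ⊕ 196 ⊕ 135 = 82.
P'[2]: 3 ⊕ 110 ⊕ 101 = 8.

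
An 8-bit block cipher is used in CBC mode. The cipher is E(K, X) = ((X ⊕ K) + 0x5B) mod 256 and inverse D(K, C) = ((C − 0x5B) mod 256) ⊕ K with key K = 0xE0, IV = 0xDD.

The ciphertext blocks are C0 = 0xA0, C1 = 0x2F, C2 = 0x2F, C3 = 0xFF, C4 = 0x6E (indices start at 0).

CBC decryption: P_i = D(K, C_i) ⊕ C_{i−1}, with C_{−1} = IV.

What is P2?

P2: D(K, 0x2F) = 0x34; 0x34 ⊕ 0x2F = 0x1B.

P2 = 0x1B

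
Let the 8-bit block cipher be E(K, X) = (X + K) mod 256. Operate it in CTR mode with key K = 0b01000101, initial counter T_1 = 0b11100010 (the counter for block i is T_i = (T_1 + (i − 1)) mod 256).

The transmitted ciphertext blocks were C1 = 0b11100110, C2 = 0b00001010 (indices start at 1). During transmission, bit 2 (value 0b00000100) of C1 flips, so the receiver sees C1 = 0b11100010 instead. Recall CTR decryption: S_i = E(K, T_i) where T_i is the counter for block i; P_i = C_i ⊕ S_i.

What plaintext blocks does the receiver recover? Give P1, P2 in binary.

Only C1 changed, to 0b11100010. In CTR, a change in C_i flips the same bit in P_i only; the keystream is unaffected. Decrypting the received ciphertext:
P1: T = 0b11100010, S = E(K, T) = 0b00100111; 0b11100010 ⊕ 0b00100111 = 0b11000101.
P2: T = 0b11100011, S = E(K, T) = 0b00101000; 0b00001010 ⊕ 0b00101000 = 0b00100010.
Blocks that differ from the original plaintext: P1.

P1 = 0b11000101, P2 = 0b00100010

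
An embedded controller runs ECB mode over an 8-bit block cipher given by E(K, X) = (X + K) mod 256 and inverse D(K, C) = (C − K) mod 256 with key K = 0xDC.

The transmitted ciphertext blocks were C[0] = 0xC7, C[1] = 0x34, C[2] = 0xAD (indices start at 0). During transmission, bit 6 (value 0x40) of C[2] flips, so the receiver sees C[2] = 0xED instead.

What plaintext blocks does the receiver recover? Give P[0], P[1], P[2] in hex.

ECB decryption: P_i = D(K, C_i).
Only C[2] changed, to 0xED. In ECB, a change in C_i affects only P_i. Decrypting the received ciphertext:
P[0]: D(K, 0xC7) = 0xEB.
P[1]: D(K, 0x34) = 0x58.
P[2]: D(K, 0xED) = 0x11.
Blocks that differ from the original plaintext: P[2].

P[0] = 0xEB, P[1] = 0x58, P[2] = 0x11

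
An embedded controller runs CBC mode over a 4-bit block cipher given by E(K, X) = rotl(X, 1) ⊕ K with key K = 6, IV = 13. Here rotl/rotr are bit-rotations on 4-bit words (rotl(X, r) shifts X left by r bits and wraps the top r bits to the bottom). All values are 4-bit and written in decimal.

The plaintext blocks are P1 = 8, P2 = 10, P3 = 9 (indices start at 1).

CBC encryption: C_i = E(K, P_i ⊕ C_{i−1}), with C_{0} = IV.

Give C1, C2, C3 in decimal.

C1 = 12, C2 = 10, C3 = 0

C1: P1 ⊕ 13 = 5; E(K, 5) = 12.
C2: P2 ⊕ 12 = 6; E(K, 6) = 10.
C3: P3 ⊕ 10 = 3; E(K, 3) = 0.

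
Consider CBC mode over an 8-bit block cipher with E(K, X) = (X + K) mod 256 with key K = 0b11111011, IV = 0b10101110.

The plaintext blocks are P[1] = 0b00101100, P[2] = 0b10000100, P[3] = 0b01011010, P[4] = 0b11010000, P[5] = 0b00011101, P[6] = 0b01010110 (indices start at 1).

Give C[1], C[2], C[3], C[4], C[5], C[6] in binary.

C[1] = 0b01111101, C[2] = 0b11110100, C[3] = 0b10101001, C[4] = 0b01110100, C[5] = 0b01100100, C[6] = 0b00101101

CBC encryption: C_i = E(K, P_i ⊕ C_{i−1}), with C_{0} = IV.
C[1]: P[1] ⊕ 0b10101110 = 0b10000010; E(K, 0b10000010) = 0b01111101.
C[2]: P[2] ⊕ 0b01111101 = 0b11111001; E(K, 0b11111001) = 0b11110100.
C[3]: P[3] ⊕ 0b11110100 = 0b10101110; E(K, 0b10101110) = 0b10101001.
C[4]: P[4] ⊕ 0b10101001 = 0b01111001; E(K, 0b01111001) = 0b01110100.
C[5]: P[5] ⊕ 0b01110100 = 0b01101001; E(K, 0b01101001) = 0b01100100.
C[6]: P[6] ⊕ 0b01100100 = 0b00110010; E(K, 0b00110010) = 0b00101101.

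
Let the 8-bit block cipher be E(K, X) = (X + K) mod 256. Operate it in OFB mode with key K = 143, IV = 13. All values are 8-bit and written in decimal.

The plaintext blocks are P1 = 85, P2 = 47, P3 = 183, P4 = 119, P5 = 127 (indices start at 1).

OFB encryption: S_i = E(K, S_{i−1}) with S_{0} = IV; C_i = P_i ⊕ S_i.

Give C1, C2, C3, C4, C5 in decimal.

C1 = 201, C2 = 4, C3 = 13, C4 = 62, C5 = 167

C1: S = E(K, 13) = 156; 85 ⊕ 156 = 201.
C2: S = E(K, 156) = 43; 47 ⊕ 43 = 4.
C3: S = E(K, 43) = 186; 183 ⊕ 186 = 13.
C4: S = E(K, 186) = 73; 119 ⊕ 73 = 62.
C5: S = E(K, 73) = 216; 127 ⊕ 216 = 167.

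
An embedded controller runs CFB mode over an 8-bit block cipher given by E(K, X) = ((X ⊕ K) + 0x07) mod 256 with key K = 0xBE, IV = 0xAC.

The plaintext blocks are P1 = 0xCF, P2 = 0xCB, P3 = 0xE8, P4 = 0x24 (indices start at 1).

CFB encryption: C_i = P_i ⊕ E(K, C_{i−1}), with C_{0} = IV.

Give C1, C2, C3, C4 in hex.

C1 = 0xD6, C2 = 0xA4, C3 = 0xC9, C4 = 0x5A

C1: E(K, 0xAC) = 0x19; 0xCF ⊕ 0x19 = 0xD6.
C2: E(K, 0xD6) = 0x6F; 0xCB ⊕ 0x6F = 0xA4.
C3: E(K, 0xA4) = 0x21; 0xE8 ⊕ 0x21 = 0xC9.
C4: E(K, 0xC9) = 0x7E; 0x24 ⊕ 0x7E = 0x5A.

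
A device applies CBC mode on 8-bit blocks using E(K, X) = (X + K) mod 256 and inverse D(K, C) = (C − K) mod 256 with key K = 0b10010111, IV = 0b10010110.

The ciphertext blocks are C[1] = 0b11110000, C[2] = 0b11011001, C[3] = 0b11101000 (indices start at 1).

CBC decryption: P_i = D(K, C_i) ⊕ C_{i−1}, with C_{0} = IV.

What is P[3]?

P[3] = 0b10001000

P[3]: D(K, 0b11101000) = 0b01010001; 0b01010001 ⊕ 0b11011001 = 0b10001000.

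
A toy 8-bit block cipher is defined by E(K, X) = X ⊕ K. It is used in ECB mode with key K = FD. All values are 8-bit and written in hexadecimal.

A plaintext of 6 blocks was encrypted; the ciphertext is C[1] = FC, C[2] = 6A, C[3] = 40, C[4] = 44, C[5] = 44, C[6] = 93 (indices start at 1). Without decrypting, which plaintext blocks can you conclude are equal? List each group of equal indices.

P[4] = P[5]

ECB encrypts each block independently with the same key, so equal ciphertext blocks imply equal plaintext blocks.
C[4] = C[5] = 44, so P[4] = P[5].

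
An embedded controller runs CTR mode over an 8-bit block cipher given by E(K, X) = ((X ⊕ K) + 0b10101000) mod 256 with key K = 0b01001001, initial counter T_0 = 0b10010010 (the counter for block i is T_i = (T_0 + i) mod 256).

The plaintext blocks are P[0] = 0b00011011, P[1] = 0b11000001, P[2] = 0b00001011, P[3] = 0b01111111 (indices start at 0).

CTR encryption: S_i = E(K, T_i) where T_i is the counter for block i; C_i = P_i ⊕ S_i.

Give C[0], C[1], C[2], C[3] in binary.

C[0] = 0b10011000, C[1] = 0b01000011, C[2] = 0b10001110, C[3] = 0b11111011

C[0]: T = 0b10010010, S = E(K, T) = 0b10000011; 0b00011011 ⊕ 0b10000011 = 0b10011000.
C[1]: T = 0b10010011, S = E(K, T) = 0b10000010; 0b11000001 ⊕ 0b10000010 = 0b01000011.
C[2]: T = 0b10010100, S = E(K, T) = 0b10000101; 0b00001011 ⊕ 0b10000101 = 0b10001110.
C[3]: T = 0b10010101, S = E(K, T) = 0b10000100; 0b01111111 ⊕ 0b10000100 = 0b11111011.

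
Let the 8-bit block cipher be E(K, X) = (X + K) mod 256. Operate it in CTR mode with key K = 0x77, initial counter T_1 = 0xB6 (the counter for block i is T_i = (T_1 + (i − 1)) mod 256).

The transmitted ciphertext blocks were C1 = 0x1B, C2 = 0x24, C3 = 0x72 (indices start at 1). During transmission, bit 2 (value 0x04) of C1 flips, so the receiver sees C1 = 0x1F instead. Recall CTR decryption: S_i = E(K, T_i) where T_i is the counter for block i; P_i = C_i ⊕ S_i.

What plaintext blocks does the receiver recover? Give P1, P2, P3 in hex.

P1 = 0x32, P2 = 0x0A, P3 = 0x5D

Only C1 changed, to 0x1F. In CTR, a change in C_i flips the same bit in P_i only; the keystream is unaffected. Decrypting the received ciphertext:
P1: T = 0xB6, S = E(K, T) = 0x2D; 0x1F ⊕ 0x2D = 0x32.
P2: T = 0xB7, S = E(K, T) = 0x2E; 0x24 ⊕ 0x2E = 0x0A.
P3: T = 0xB8, S = E(K, T) = 0x2F; 0x72 ⊕ 0x2F = 0x5D.
Blocks that differ from the original plaintext: P1.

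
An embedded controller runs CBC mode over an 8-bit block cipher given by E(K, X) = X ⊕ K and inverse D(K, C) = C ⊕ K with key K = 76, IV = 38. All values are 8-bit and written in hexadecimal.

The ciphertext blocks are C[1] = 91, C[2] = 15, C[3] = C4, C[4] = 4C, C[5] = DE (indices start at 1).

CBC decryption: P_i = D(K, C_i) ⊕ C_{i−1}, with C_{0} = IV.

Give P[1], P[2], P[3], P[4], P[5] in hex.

P[1] = DF, P[2] = F2, P[3] = A7, P[4] = FE, P[5] = E4

P[1]: D(K, 91) = E7; E7 ⊕ 38 = DF.
P[2]: D(K, 15) = 63; 63 ⊕ 91 = F2.
P[3]: D(K, C4) = B2; B2 ⊕ 15 = A7.
P[4]: D(K, 4C) = 3A; 3A ⊕ C4 = FE.
P[5]: D(K, DE) = A8; A8 ⊕ 4C = E4.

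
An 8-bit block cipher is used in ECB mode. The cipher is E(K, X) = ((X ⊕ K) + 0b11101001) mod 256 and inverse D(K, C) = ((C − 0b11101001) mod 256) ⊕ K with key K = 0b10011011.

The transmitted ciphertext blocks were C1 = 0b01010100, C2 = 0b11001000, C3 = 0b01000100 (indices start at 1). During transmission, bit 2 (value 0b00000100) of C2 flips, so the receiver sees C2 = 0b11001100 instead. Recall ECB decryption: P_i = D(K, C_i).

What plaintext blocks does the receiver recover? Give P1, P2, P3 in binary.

Only C2 changed, to 0b11001100. In ECB, a change in C_i affects only P_i. Decrypting the received ciphertext:
P1: D(K, 0b01010100) = 0b11110000.
P2: D(K, 0b11001100) = 0b01111000.
P3: D(K, 0b01000100) = 0b11000000.
Blocks that differ from the original plaintext: P2.

P1 = 0b11110000, P2 = 0b01111000, P3 = 0b11000000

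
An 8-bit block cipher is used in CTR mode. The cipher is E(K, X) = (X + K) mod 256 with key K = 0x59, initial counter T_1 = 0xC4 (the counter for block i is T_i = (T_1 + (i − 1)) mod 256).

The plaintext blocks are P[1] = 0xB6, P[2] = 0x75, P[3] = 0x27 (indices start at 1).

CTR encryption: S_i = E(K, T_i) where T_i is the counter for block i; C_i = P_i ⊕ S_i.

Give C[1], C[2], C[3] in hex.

C[1]: T = 0xC4, S = E(K, T) = 0x1D; 0xB6 ⊕ 0x1D = 0xAB.
C[2]: T = 0xC5, S = E(K, T) = 0x1E; 0x75 ⊕ 0x1E = 0x6B.
C[3]: T = 0xC6, S = E(K, T) = 0x1F; 0x27 ⊕ 0x1F = 0x38.

C[1] = 0xAB, C[2] = 0x6B, C[3] = 0x38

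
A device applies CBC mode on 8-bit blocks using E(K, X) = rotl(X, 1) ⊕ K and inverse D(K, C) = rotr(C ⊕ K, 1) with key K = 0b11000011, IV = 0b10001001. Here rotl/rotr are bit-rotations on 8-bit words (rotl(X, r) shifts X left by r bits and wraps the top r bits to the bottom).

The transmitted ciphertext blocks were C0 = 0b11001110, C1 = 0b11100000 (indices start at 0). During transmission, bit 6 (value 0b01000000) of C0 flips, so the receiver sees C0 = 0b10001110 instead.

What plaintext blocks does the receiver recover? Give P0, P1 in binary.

P0 = 0b00101111, P1 = 0b00011111

CBC decryption: P_i = D(K, C_i) ⊕ C_{i−1}, with C_{−1} = IV.
Only C0 changed, to 0b10001110. In CBC, a change in C_i garbles P_i and flips the same bit in P_{i+1}. Decrypting the received ciphertext:
P0: D(K, 0b10001110) = 0b10100110; 0b10100110 ⊕ 0b10001001 = 0b00101111.
P1: D(K, 0b11100000) = 0b10010001; 0b10010001 ⊕ 0b10001110 = 0b00011111.
Blocks that differ from the original plaintext: P0, P1.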